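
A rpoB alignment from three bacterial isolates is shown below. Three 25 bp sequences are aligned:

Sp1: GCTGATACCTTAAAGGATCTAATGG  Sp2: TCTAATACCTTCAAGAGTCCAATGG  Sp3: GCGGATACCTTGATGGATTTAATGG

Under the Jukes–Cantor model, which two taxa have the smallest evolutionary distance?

Sp1–Sp2: 6/25 differ, p = 0.240, d = 0.289.
Sp1–Sp3: 4/25 differ, p = 0.160, d = 0.180.
Sp2–Sp3: 9/25 differ, p = 0.360, d = 0.490.
The smallest distance is between Sp1 and Sp3.

Sp1 and Sp3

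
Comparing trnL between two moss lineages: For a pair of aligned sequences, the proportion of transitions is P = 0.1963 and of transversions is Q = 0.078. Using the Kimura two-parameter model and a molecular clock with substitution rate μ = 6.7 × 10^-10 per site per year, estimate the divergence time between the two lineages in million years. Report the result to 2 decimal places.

Under the Kimura two-parameter model, d = −½ ln(1 − 2P − Q) − ¼ ln(1 − 2Q).
1 − 2P − Q = 0.5294, giving −½ ln(0.5294) = 0.318005.
1 − 2Q = 0.844, giving −¼ ln(0.844) = 0.042401.
d = 0.318005 + 0.042401 = 0.360406.
Under a molecular clock d = 2μt, so t = d/(2μ) = 0.360406 / (2 × 6.7 × 10^-10) = 268.96 million years.

268.96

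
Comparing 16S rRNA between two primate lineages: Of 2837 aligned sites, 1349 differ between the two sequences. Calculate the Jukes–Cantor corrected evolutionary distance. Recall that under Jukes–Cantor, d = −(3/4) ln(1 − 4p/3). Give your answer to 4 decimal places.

p = 1349/2837 ≈ 0.475502.
d = −(3/4) ln(1 − 4p/3) = −0.75 ln(1 − 0.634003) = −0.75 ln(0.365997)
  = −0.75 × (-1.005130) = 0.753848 substitutions/site.

0.7538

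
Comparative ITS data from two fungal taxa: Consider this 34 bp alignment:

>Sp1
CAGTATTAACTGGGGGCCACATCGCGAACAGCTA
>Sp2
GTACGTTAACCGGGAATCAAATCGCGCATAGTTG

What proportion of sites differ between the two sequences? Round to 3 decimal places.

0.412

The sequences differ at 14 of 34 positions.
p = 14/34 = 0.411764… ≈ 0.412 (to 3 d.p.).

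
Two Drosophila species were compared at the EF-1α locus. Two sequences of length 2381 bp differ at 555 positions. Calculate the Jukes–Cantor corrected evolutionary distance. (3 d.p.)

0.279

p = 555/2381 ≈ 0.233095.
d = −(3/4) ln(1 − 4p/3) = −0.75 ln(1 − 0.310793) = −0.75 ln(0.689207)
  = −0.75 × (-0.372214) = 0.279161 substitutions/site.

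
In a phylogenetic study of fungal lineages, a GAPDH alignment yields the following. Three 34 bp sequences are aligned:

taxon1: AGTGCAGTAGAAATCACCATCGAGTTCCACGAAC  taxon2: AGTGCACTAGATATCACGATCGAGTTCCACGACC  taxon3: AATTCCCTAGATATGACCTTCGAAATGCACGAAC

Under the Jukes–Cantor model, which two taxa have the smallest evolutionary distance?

taxon1–taxon2: 4/34 differ, p = 0.118, d = 0.128.
taxon1–taxon3: 10/34 differ, p = 0.294, d = 0.373.
taxon2–taxon3: 10/34 differ, p = 0.294, d = 0.373.
The smallest distance is between taxon1 and taxon2.

taxon1 and taxon2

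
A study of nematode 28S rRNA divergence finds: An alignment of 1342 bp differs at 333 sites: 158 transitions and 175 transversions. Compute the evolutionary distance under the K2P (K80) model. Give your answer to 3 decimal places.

0.303

P = 158/1342 ≈ 0.117735 and Q = 175/1342 ≈ 0.130402.
Under the Kimura two-parameter model, d = −½ ln(1 − 2P − Q) − ¼ ln(1 − 2Q).
1 − 2P − Q = 0.634128, giving −½ ln(0.634128) = 0.227752.
1 − 2Q = 0.739196, giving −¼ ln(0.739196) = 0.075548.
d = 0.227752 + 0.075548 = 0.303300.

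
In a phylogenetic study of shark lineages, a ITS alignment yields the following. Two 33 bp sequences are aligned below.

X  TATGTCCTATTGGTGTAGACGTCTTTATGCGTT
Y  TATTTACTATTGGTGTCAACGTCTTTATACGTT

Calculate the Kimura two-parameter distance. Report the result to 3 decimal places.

Of 33 sites, 2 differences are transitions and 3 are transversions, so P = 2/33 ≈ 0.060606 and Q = 3/33 ≈ 0.090909.
Under the Kimura two-parameter model, d = −½ ln(1 − 2P − Q) − ¼ ln(1 − 2Q).
1 − 2P − Q = 0.787879, giving −½ ln(0.787879) = 0.119205.
1 − 2Q = 0.818182, giving −¼ ln(0.818182) = 0.050168.
d = 0.119205 + 0.050168 = 0.169373.

0.169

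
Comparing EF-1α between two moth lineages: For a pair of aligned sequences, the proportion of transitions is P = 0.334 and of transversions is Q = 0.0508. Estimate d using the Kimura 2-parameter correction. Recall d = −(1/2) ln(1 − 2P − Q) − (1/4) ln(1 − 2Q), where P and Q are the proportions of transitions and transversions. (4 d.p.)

Under the Kimura two-parameter model, d = −½ ln(1 − 2P − Q) − ¼ ln(1 − 2Q).
1 − 2P − Q = 0.2812, giving −½ ln(0.2812) = 0.634345.
1 − 2Q = 0.8984, giving −¼ ln(0.8984) = 0.026785.
d = 0.634345 + 0.026785 = 0.661130.

0.6611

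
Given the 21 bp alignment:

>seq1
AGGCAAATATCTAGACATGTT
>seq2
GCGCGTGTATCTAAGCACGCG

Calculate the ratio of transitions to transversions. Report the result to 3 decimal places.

Transitions are A↔G and C↔T; transversions are all other mismatches.
Transitions: 7. Transversions: 3.
R = 7/3 = 2.333333… ≈ 2.333 (to 3 d.p.).

2.333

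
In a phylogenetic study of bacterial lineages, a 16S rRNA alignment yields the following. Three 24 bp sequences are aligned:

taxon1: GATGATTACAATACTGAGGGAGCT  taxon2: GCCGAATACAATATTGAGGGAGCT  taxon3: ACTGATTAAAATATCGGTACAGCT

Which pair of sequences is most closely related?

taxon1 and taxon2

taxon1–taxon2: 4/24 differ, p = 0.167, d = 0.188.
taxon1–taxon3: 9/24 differ, p = 0.375, d = 0.520.
taxon2–taxon3: 9/24 differ, p = 0.375, d = 0.520.
The smallest distance is between taxon1 and taxon2.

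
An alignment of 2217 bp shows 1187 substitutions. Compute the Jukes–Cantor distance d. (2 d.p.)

p = 1187/2217 ≈ 0.535408.
d = −(3/4) ln(1 − 4p/3) = −0.75 ln(1 − 0.713877) = −0.75 ln(0.286123)
  = −0.75 × (-1.251333) = 0.938500 substitutions/site.

0.94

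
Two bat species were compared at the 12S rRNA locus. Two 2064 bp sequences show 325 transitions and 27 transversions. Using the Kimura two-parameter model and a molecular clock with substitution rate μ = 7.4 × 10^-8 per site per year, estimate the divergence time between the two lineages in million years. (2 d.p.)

1.39

P = 325/2064 ≈ 0.157461 and Q = 27/2064 ≈ 0.013081.
Under the Kimura two-parameter model, d = −½ ln(1 − 2P − Q) − ¼ ln(1 − 2Q).
1 − 2P − Q = 0.671997, giving −½ ln(0.671997) = 0.198751.
1 − 2Q = 0.973838, giving −¼ ln(0.973838) = 0.006628.
d = 0.198751 + 0.006628 = 0.205379.
Under a molecular clock d = 2μt, so t = d/(2μ) = 0.205379 / (2 × 7.4 × 10^-8) = 1.39 million years.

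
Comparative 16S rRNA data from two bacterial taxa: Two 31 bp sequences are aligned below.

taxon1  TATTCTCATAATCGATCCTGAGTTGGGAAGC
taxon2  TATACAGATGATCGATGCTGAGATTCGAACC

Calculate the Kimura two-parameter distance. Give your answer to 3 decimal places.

0.376

Of 31 sites, 1 differences are transitions and 8 are transversions, so P = 1/31 ≈ 0.032258 and Q = 8/31 ≈ 0.258065.
Under the Kimura two-parameter model, d = −½ ln(1 − 2P − Q) − ¼ ln(1 − 2Q).
1 − 2P − Q = 0.677419, giving −½ ln(0.677419) = 0.194733.
1 − 2Q = 0.48387, giving −¼ ln(0.48387) = 0.181485.
d = 0.194733 + 0.181485 = 0.376218.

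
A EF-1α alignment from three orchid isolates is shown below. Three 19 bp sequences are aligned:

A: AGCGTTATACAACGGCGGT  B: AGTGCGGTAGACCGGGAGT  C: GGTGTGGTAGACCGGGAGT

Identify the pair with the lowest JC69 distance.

B and C

A–B: 8/19 differ, p = 0.421, d = 0.618.
A–C: 8/19 differ, p = 0.421, d = 0.618.
B–C: 2/19 differ, p = 0.105, d = 0.113.
The smallest distance is between B and C.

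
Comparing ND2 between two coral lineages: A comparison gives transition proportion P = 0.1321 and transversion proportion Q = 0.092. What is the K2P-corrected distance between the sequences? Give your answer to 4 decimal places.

0.2710

Under the Kimura two-parameter model, d = −½ ln(1 − 2P − Q) − ¼ ln(1 − 2Q).
1 − 2P − Q = 0.6438, giving −½ ln(0.6438) = 0.220184.
1 − 2Q = 0.816, giving −¼ ln(0.816) = 0.050835.
d = 0.220184 + 0.050835 = 0.271019.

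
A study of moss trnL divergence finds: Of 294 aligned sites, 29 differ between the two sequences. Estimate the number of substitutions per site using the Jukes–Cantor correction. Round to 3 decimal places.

0.106

p = 29/294 ≈ 0.098639.
d = −(3/4) ln(1 − 4p/3) = −0.75 ln(1 − 0.131519) = −0.75 ln(0.868481)
  = −0.75 × (-0.141010) = 0.105758 substitutions/site.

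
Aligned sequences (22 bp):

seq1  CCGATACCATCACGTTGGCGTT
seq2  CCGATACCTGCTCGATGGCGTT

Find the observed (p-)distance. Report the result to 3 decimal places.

The sequences differ at 4 of 22 positions (sites 9, 10, 12, 15).
p = 4/22 = 0.181818… ≈ 0.182 (to 3 d.p.).

0.182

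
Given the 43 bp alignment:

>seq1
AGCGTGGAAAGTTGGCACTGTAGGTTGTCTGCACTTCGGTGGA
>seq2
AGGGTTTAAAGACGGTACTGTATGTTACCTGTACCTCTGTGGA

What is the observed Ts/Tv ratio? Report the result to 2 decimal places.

Transitions are A↔G and C↔T; transversions are all other mismatches.
Transitions: 6. Transversions: 6.
R = 6/6 = 1.00.

1.00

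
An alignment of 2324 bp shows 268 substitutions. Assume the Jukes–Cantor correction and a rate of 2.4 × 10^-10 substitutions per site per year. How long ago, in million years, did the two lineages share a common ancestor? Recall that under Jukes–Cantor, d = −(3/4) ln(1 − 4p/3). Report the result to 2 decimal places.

p = 268/2324 ≈ 0.115318.
d = −(3/4) ln(1 − 4p/3) = −0.75 ln(1 − 0.153757) = −0.75 ln(0.846243)
  = −0.75 × (-0.166949) = 0.125212 substitutions/site.
Under a molecular clock d = 2μt, so t = d/(2μ) = 0.125212 / (2 × 2.4 × 10^-10) = 260.86 million years.

260.86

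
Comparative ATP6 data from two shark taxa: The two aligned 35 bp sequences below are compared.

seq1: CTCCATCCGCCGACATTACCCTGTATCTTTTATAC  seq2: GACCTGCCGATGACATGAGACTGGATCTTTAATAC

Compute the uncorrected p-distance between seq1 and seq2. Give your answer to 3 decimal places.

The sequences differ at 11 of 35 positions.
p = 11/35 = 0.314285… ≈ 0.314 (to 3 d.p.).

0.314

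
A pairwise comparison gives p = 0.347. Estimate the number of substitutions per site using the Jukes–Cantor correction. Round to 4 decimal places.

d = −(3/4) ln(1 − 4p/3) = −0.75 ln(1 − 0.462667) = −0.75 ln(0.537333)
  = −0.75 × (-0.621137) = 0.465853 substitutions/site.

0.4659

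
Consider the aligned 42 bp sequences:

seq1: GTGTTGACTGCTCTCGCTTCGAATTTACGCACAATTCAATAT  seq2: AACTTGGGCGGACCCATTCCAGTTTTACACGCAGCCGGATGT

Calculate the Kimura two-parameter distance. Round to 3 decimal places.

Of 42 sites, 16 differences are transitions and 7 are transversions, so P = 16/42 ≈ 0.380952 and Q = 7/42 ≈ 0.166667.
Under the Kimura two-parameter model, d = −½ ln(1 − 2P − Q) − ¼ ln(1 − 2Q).
1 − 2P − Q = 0.071429, giving −½ ln(0.071429) = 1.319526.
1 − 2Q = 0.666666, giving −¼ ln(0.666666) = 0.101367.
d = 1.319526 + 0.101367 = 1.420893.

1.421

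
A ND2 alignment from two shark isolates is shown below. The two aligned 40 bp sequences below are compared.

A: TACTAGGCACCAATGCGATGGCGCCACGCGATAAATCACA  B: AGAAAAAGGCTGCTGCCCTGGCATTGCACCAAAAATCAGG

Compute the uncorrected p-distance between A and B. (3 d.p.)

0.550

The sequences differ at 22 of 40 positions.
p = 22/40 = 0.550.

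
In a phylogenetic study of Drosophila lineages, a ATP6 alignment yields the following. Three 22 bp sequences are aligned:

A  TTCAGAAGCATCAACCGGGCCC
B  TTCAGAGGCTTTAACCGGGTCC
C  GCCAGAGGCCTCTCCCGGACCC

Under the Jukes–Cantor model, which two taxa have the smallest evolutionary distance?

A and B

A–B: 4/22 differ, p = 0.182, d = 0.208.
A–C: 7/22 differ, p = 0.318, d = 0.414.
B–C: 8/22 differ, p = 0.364, d = 0.497.
The smallest distance is between A and B.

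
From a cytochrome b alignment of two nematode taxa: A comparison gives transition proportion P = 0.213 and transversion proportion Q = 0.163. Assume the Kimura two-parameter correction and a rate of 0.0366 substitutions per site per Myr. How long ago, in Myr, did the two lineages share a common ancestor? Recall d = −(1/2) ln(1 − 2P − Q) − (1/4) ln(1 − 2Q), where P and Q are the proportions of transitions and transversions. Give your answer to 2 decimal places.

Under the Kimura two-parameter model, d = −½ ln(1 − 2P − Q) − ¼ ln(1 − 2Q).
1 − 2P − Q = 0.411, giving −½ ln(0.411) = 0.444581.
1 − 2Q = 0.674, giving −¼ ln(0.674) = 0.098631.
d = 0.444581 + 0.098631 = 0.543212.
Under a molecular clock d = 2μt, so t = d/(2μ) = 0.543212 / (2 × 0.0366) = 7.42 Myr.

7.42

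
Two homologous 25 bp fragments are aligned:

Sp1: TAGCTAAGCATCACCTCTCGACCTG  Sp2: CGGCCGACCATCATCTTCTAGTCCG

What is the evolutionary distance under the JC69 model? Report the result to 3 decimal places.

The sequences differ at 13 of 25 sites, so p = 13/25 = 0.52.
d = −(3/4) ln(1 − 4p/3) = −0.75 ln(1 − 0.693333) = −0.75 ln(0.306667)
  = −0.75 × (-1.181993) = 0.886495 substitutions/site.

0.886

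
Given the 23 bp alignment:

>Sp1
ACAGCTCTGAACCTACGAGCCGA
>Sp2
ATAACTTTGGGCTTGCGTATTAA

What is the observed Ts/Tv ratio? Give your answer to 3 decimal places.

Transitions are A↔G and C↔T; transversions are all other mismatches.
Transitions: 11. Transversions: 1.
R = 11/1 = 11.000.

11.000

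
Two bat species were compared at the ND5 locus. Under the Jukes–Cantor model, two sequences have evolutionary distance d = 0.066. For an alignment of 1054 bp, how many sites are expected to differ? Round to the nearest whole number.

Invert JC69: p = (3/4)(1 − e^(−4d/3)) = 0.75 × (1 − e^(-0.088)) = 0.75 × (1 − 0.915761) = 0.063179.
Expected differing sites = pL ≈ 0.063179 × 1054 = 66.590666 ≈ 67.

67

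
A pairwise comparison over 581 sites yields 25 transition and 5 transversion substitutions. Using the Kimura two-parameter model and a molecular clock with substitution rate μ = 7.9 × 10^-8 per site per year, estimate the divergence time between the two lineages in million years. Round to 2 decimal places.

0.34

P = 25/581 ≈ 0.043029 and Q = 5/581 ≈ 0.008606.
Under the Kimura two-parameter model, d = −½ ln(1 − 2P − Q) − ¼ ln(1 − 2Q).
1 − 2P − Q = 0.905336, giving −½ ln(0.905336) = 0.049725.
1 − 2Q = 0.982788, giving −¼ ln(0.982788) = 0.004340.
d = 0.049725 + 0.004340 = 0.054065.
Under a molecular clock d = 2μt, so t = d/(2μ) = 0.054065 / (2 × 7.9 × 10^-8) = 0.34 million years.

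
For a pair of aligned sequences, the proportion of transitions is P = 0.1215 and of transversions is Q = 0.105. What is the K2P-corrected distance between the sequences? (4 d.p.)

Under the Kimura two-parameter model, d = −½ ln(1 − 2P − Q) − ¼ ln(1 − 2Q).
1 − 2P − Q = 0.652, giving −½ ln(0.652) = 0.213855.
1 − 2Q = 0.79, giving −¼ ln(0.79) = 0.058931.
d = 0.213855 + 0.058931 = 0.272786.

0.2728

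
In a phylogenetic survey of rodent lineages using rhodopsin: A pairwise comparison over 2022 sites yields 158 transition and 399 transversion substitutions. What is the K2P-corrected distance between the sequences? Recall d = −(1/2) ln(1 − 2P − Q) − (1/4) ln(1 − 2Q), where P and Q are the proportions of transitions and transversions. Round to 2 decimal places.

P = 158/2022 ≈ 0.07814 and Q = 399/2022 ≈ 0.197329.
Under the Kimura two-parameter model, d = −½ ln(1 − 2P − Q) − ¼ ln(1 − 2Q).
1 − 2P − Q = 0.646391, giving −½ ln(0.646391) = 0.218175.
1 − 2Q = 0.605342, giving −¼ ln(0.605342) = 0.125490.
d = 0.218175 + 0.125490 = 0.343665.

0.34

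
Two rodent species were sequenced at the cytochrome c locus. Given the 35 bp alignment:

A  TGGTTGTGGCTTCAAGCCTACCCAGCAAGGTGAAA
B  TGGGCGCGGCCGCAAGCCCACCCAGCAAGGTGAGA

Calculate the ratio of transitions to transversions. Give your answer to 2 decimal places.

Transitions are A↔G and C↔T; transversions are all other mismatches.
Transitions: 5. Transversions: 2.
R = 5/2 = 2.50.

2.50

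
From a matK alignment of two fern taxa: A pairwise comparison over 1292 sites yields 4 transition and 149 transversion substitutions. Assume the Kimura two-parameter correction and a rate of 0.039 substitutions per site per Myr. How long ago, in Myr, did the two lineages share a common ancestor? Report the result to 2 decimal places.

1.67

P = 4/1292 ≈ 0.003096 and Q = 149/1292 ≈ 0.115325.
Under the Kimura two-parameter model, d = −½ ln(1 − 2P − Q) − ¼ ln(1 − 2Q).
1 − 2P − Q = 0.878483, giving −½ ln(0.878483) = 0.064779.
1 − 2Q = 0.76935, giving −¼ ln(0.76935) = 0.065552.
d = 0.064779 + 0.065552 = 0.130331.
Under a molecular clock d = 2μt, so t = d/(2μ) = 0.130331 / (2 × 0.039) = 1.67 Myr.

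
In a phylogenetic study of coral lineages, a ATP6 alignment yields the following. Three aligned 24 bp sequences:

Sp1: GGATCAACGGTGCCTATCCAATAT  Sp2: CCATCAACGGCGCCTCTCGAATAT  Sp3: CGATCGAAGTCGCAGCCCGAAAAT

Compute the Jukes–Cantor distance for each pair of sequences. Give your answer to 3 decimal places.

d(Sp1,Sp2) = 0.244, d(Sp1,Sp3) = 0.708, d(Sp2,Sp3) = 0.441

Sp1–Sp2: 5/24 sites differ → p ≈ 0.208333, d = −0.75 ln(1 − 0.277777) = 0.244066 ≈ 0.244.
Sp1–Sp3: 11/24 sites differ → p ≈ 0.458333, d = −0.75 ln(1 − 0.611111) = 0.708346 ≈ 0.708.
Sp2–Sp3: 8/24 sites differ → p ≈ 0.333333, d = −0.75 ln(1 − 0.444444) = 0.440839 ≈ 0.441.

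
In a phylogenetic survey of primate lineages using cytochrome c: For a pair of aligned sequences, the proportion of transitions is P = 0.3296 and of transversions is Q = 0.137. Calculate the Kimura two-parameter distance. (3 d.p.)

0.875

Under the Kimura two-parameter model, d = −½ ln(1 − 2P − Q) − ¼ ln(1 − 2Q).
1 − 2P − Q = 0.2038, giving −½ ln(0.2038) = 0.795308.
1 − 2Q = 0.726, giving −¼ ln(0.726) = 0.080051.
d = 0.795308 + 0.080051 = 0.875359.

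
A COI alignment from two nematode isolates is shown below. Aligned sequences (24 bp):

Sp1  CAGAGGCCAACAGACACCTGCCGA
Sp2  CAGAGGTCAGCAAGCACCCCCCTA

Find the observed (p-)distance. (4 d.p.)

0.2917

The sequences differ at 7 of 24 positions (sites 7, 10, 13, 14, 19, 20, 23).
p = 7/24 = 0.291666… ≈ 0.2917 (to 4 d.p.).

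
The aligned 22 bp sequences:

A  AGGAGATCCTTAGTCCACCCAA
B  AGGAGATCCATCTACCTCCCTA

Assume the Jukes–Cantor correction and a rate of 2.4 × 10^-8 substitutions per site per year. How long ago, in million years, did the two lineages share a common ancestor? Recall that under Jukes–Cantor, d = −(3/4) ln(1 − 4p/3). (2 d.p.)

7.06

The sequences differ at 6 of 22 sites (10, 12, 13, 14, 17, 21), so p = 6/22 ≈ 0.272727.
d = −(3/4) ln(1 − 4p/3) = −0.75 ln(1 − 0.363636) = −0.75 ln(0.636364)
  = −0.75 × (-0.451985) = 0.338989 substitutions/site.
Under a molecular clock d = 2μt, so t = d/(2μ) = 0.338989 / (2 × 2.4 × 10^-8) = 7.06 million years.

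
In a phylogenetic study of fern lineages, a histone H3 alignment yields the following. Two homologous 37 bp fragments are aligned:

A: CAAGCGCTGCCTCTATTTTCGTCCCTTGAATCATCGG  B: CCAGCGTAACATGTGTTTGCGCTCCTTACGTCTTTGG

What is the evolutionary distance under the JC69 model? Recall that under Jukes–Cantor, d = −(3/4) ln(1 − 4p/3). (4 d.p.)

The sequences differ at 15 of 37 sites, so p = 15/37 ≈ 0.405405.
d = −(3/4) ln(1 − 4p/3) = −0.75 ln(1 − 0.54054) = −0.75 ln(0.45946)
  = −0.75 × (-0.777703) = 0.583277 substitutions/site.

0.5833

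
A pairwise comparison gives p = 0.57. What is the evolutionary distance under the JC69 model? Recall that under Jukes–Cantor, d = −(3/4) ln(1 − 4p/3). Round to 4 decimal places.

1.0703

d = −(3/4) ln(1 − 4p/3) = −0.75 ln(1 − 0.76) = −0.75 ln(0.24)
  = −0.75 × (-1.427116) = 1.070337 substitutions/site.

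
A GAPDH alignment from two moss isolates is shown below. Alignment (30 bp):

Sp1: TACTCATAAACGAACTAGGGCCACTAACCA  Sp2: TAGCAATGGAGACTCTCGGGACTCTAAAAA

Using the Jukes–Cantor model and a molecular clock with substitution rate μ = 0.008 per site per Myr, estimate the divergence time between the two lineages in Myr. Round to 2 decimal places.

45.63

The sequences differ at 14 of 30 sites, so p = 14/30 ≈ 0.466667.
d = −(3/4) ln(1 − 4p/3) = −0.75 ln(1 − 0.622223) = −0.75 ln(0.377777)
  = −0.75 × (-0.973451) = 0.730088 substitutions/site.
Under a molecular clock d = 2μt, so t = d/(2μ) = 0.730088 / (2 × 0.008) = 45.63 Myr.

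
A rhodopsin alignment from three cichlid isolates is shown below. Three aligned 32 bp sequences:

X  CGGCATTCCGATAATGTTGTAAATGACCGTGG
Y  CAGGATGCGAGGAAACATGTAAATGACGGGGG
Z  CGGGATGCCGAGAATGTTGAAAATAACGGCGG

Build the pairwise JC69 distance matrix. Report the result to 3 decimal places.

X–Y: 12/32 sites differ → p = 0.375, d = −0.75 ln(1 − 0.5) = 0.519860 ≈ 0.520.
X–Z: 7/32 sites differ → p = 0.21875, d = −0.75 ln(1 − 0.291667) = 0.258631 ≈ 0.259.
Y–Z: 10/32 sites differ → p = 0.3125, d = −0.75 ln(1 − 0.416667) = 0.404248 ≈ 0.404.

d(X,Y) = 0.520, d(X,Z) = 0.259, d(Y,Z) = 0.404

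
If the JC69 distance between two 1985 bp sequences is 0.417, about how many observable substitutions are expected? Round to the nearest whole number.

Invert JC69: p = (3/4)(1 − e^(−4d/3)) = 0.75 × (1 − e^(-0.556)) = 0.75 × (1 − 0.573498) = 0.319877.
Expected differing sites = pL ≈ 0.319877 × 1985 = 634.955845 ≈ 635.

635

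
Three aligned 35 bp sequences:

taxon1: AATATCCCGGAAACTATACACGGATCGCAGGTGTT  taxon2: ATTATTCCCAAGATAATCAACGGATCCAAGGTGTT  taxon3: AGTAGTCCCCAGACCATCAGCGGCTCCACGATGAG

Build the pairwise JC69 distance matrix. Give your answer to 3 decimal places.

d(taxon1,taxon2) = 0.407, d(taxon1,taxon3) = 0.782, d(taxon2,taxon3) = 0.407

taxon1–taxon2: 11/35 sites differ → p ≈ 0.314286, d = −0.75 ln(1 − 0.419048) = 0.407315 ≈ 0.407.
taxon1–taxon3: 17/35 sites differ → p ≈ 0.485714, d = −0.75 ln(1 − 0.647619) = 0.782282 ≈ 0.782.
taxon2–taxon3: 11/35 sites differ → p ≈ 0.314286, d = −0.75 ln(1 − 0.419048) = 0.407315 ≈ 0.407.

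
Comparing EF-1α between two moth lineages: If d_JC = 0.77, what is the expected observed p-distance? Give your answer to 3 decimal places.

0.481

p = (3/4)(1 − e^(−4d/3)) = 0.75 × (1 − e^(-1.026667)) = 0.75 × (1 − 0.358199) = 0.481351.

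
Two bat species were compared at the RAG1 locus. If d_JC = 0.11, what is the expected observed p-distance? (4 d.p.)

0.1023

p = (3/4)(1 − e^(−4d/3)) = 0.75 × (1 − e^(-0.146667)) = 0.75 × (1 − 0.863582) = 0.102314.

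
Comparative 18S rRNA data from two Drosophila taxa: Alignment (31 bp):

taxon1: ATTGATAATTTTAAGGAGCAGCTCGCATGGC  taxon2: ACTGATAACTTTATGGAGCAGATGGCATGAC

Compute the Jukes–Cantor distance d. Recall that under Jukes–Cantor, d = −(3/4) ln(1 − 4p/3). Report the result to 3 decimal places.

0.224

The sequences differ at 6 of 31 sites (2, 9, 14, 22, 24, 30), so p = 6/31 ≈ 0.193548.
d = −(3/4) ln(1 − 4p/3) = −0.75 ln(1 − 0.258064) = −0.75 ln(0.741936)
  = −0.75 × (-0.298492) = 0.223869 substitutions/site.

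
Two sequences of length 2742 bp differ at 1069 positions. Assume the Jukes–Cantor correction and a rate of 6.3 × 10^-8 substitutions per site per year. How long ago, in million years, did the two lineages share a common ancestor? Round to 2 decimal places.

p = 1069/2742 ≈ 0.389861.
d = −(3/4) ln(1 − 4p/3) = −0.75 ln(1 − 0.519815) = −0.75 ln(0.480185)
  = −0.75 × (-0.733584) = 0.550188 substitutions/site.
Under a molecular clock d = 2μt, so t = d/(2μ) = 0.550188 / (2 × 6.3 × 10^-8) = 4.37 million years.

4.37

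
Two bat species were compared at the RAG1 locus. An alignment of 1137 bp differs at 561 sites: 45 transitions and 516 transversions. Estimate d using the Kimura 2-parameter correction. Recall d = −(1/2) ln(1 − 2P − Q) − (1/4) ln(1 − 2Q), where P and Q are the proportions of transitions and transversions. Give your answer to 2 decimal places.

0.98

P = 45/1137 ≈ 0.039578 and Q = 516/1137 ≈ 0.453826.
Under the Kimura two-parameter model, d = −½ ln(1 − 2P − Q) − ¼ ln(1 − 2Q).
1 − 2P − Q = 0.467018, giving −½ ln(0.467018) = 0.380694.
1 − 2Q = 0.092348, giving −¼ ln(0.092348) = 0.595548.
d = 0.380694 + 0.595548 = 0.976242.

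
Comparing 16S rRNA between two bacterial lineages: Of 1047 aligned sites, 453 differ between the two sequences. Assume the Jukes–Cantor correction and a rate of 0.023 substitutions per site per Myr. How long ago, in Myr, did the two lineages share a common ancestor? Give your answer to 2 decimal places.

14.02

p = 453/1047 ≈ 0.432665.
d = −(3/4) ln(1 − 4p/3) = −0.75 ln(1 − 0.576887) = −0.75 ln(0.423113)
  = −0.75 × (-0.860116) = 0.645087 substitutions/site.
Under a molecular clock d = 2μt, so t = d/(2μ) = 0.645087 / (2 × 0.023) = 14.02 Myr.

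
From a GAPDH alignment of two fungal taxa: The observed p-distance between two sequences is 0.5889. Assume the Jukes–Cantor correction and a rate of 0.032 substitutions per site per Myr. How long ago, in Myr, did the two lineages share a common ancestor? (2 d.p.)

d = −(3/4) ln(1 − 4p/3) = −0.75 ln(1 − 0.7852) = −0.75 ln(0.2148)
  = −0.75 × (-1.538048) = 1.153536 substitutions/site.
Under a molecular clock d = 2μt, so t = d/(2μ) = 1.153536 / (2 × 0.032) = 18.02 Myr.

18.02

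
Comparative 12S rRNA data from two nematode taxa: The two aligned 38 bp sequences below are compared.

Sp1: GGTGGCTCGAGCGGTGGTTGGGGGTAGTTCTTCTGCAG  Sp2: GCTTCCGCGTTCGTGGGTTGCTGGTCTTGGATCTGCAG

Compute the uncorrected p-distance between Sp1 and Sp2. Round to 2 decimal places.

The sequences differ at 15 of 38 positions.
p = 15/38 = 0.394736… ≈ 0.39 (to 2 d.p.).

0.39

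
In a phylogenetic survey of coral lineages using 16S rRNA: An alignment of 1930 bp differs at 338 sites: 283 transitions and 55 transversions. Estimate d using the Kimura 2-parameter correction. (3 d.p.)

P = 283/1930 ≈ 0.146632 and Q = 55/1930 ≈ 0.028497.
Under the Kimura two-parameter model, d = −½ ln(1 − 2P − Q) − ¼ ln(1 − 2Q).
1 − 2P − Q = 0.678239, giving −½ ln(0.678239) = 0.194128.
1 − 2Q = 0.943006, giving −¼ ln(0.943006) = 0.014671.
d = 0.194128 + 0.014671 = 0.208799.

0.209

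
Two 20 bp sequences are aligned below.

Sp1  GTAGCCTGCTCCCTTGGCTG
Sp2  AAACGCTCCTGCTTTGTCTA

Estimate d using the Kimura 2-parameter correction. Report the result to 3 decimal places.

0.687

Of 20 sites, 3 differences are transitions and 6 are transversions, so P = 3/20 = 0.15 and Q = 6/20 = 0.3.
Under the Kimura two-parameter model, d = −½ ln(1 − 2P − Q) − ¼ ln(1 − 2Q).
1 − 2P − Q = 0.4, giving −½ ln(0.4) = 0.458145.
1 − 2Q = 0.4, giving −¼ ln(0.4) = 0.229073.
d = 0.458145 + 0.229073 = 0.687218.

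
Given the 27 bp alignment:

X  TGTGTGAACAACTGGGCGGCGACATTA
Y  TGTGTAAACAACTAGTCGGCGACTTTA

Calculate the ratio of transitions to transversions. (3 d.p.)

1.000

Transitions are A↔G and C↔T; transversions are all other mismatches.
Transitions: 2. Transversions: 2.
R = 2/2 = 1.000.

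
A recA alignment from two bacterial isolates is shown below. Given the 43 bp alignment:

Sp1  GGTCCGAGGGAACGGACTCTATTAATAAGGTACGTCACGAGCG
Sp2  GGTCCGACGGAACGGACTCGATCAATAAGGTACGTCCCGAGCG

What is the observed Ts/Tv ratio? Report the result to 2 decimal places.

0.33

Transitions are A↔G and C↔T; transversions are all other mismatches.
Transitions: 1. Transversions: 3.
R = 1/3 = 0.333333… ≈ 0.33 (to 2 d.p.).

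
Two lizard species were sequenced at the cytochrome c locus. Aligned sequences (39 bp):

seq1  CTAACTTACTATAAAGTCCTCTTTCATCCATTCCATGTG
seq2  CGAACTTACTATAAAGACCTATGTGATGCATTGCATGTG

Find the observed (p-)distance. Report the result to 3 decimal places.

The sequences differ at 7 of 39 positions (sites 2, 17, 21, 23, 25, 28, 33).
p = 7/39 = 0.179487… ≈ 0.179 (to 3 d.p.).

0.179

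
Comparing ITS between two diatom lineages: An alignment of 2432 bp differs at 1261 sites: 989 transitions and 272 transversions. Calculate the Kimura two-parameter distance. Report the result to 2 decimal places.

1.36

P = 989/2432 ≈ 0.406661 and Q = 272/2432 ≈ 0.111842.
Under the Kimura two-parameter model, d = −½ ln(1 − 2P − Q) − ¼ ln(1 − 2Q).
1 − 2P − Q = 0.074836, giving −½ ln(0.074836) = 1.296228.
1 − 2Q = 0.776316, giving −¼ ln(0.776316) = 0.063299.
d = 1.296228 + 0.063299 = 1.359527.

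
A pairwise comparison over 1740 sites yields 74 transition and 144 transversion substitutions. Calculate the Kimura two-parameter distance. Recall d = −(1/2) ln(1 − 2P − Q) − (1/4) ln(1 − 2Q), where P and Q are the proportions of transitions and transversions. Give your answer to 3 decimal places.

P = 74/1740 ≈ 0.042529 and Q = 144/1740 ≈ 0.082759.
Under the Kimura two-parameter model, d = −½ ln(1 − 2P − Q) − ¼ ln(1 − 2Q).
1 − 2P − Q = 0.832183, giving −½ ln(0.832183) = 0.091851.
1 − 2Q = 0.834482, giving −¼ ln(0.834482) = 0.045236.
d = 0.091851 + 0.045236 = 0.137087.

0.137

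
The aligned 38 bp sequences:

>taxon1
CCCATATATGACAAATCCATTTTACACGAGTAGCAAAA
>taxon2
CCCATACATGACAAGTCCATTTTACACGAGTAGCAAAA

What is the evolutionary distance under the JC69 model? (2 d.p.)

0.05

The sequences differ at 2 of 38 sites (7, 15), so p = 2/38 ≈ 0.052632.
d = −(3/4) ln(1 − 4p/3) = −0.75 ln(1 − 0.070176) = −0.75 ln(0.929824)
  = −0.75 × (-0.072760) = 0.054570 substitutions/site.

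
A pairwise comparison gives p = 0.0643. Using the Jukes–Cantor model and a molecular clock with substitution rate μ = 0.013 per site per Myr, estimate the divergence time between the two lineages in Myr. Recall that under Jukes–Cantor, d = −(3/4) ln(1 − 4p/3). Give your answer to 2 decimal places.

2.59

d = −(3/4) ln(1 − 4p/3) = −0.75 ln(1 − 0.085733) = −0.75 ln(0.914267)
  = −0.75 × (-0.089633) = 0.067225 substitutions/site.
Under a molecular clock d = 2μt, so t = d/(2μ) = 0.067225 / (2 × 0.013) = 2.59 Myr.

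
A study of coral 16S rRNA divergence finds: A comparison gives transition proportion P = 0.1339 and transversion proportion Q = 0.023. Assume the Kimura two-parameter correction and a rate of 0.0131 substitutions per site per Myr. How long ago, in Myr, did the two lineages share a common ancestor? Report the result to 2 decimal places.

Under the Kimura two-parameter model, d = −½ ln(1 − 2P − Q) − ¼ ln(1 − 2Q).
1 − 2P − Q = 0.7092, giving −½ ln(0.7092) = 0.171809.
1 − 2Q = 0.954, giving −¼ ln(0.954) = 0.011773.
d = 0.171809 + 0.011773 = 0.183582.
Under a molecular clock d = 2μt, so t = d/(2μ) = 0.183582 / (2 × 0.0131) = 7.01 Myr.

7.01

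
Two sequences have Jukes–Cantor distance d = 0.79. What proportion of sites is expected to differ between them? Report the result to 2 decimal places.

0.49

p = (3/4)(1 − e^(−4d/3)) = 0.75 × (1 − e^(-1.053333)) = 0.75 × (1 − 0.348773) = 0.488420.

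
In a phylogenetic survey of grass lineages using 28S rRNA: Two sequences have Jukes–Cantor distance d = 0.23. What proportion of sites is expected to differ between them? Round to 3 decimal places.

0.198

p = (3/4)(1 − e^(−4d/3)) = 0.75 × (1 − e^(-0.306667)) = 0.75 × (1 − 0.735896) = 0.198078.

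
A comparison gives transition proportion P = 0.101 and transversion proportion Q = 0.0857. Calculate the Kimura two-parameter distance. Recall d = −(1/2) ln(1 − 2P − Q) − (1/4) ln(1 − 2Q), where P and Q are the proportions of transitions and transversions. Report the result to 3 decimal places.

Under the Kimura two-parameter model, d = −½ ln(1 − 2P − Q) − ¼ ln(1 − 2Q).
1 − 2P − Q = 0.7123, giving −½ ln(0.7123) = 0.169628.
1 − 2Q = 0.8286, giving −¼ ln(0.8286) = 0.047004.
d = 0.169628 + 0.047004 = 0.216632.

0.217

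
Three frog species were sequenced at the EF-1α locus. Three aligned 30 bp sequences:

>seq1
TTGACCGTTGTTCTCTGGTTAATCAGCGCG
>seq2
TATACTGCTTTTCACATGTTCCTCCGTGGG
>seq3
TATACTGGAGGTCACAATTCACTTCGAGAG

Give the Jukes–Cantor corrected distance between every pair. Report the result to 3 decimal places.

d(seq1,seq2) = 0.647, d(seq1,seq3) = 0.931, d(seq2,seq3) = 0.503

seq1–seq2: 13/30 sites differ → p ≈ 0.433333, d = −0.75 ln(1 − 0.577777) = 0.646666 ≈ 0.647.
seq1–seq3: 16/30 sites differ → p ≈ 0.533333, d = −0.75 ln(1 − 0.711111) = 0.931285 ≈ 0.931.
seq2–seq3: 11/30 sites differ → p ≈ 0.366667, d = −0.75 ln(1 − 0.488889) = 0.503376 ≈ 0.503.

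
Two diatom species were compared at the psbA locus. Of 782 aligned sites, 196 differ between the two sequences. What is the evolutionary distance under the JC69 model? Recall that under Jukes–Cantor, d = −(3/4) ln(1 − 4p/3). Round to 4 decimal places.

0.3051

p = 196/782 ≈ 0.250639.
d = −(3/4) ln(1 − 4p/3) = −0.75 ln(1 − 0.334185) = −0.75 ln(0.665815)
  = −0.75 × (-0.406743) = 0.305057 substitutions/site.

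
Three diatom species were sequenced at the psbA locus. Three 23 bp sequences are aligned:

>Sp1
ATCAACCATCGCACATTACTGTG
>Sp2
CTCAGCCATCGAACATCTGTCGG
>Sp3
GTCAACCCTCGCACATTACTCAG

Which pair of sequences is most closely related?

Sp1–Sp2: 8/23 differ, p = 0.348, d = 0.467.
Sp1–Sp3: 4/23 differ, p = 0.174, d = 0.198.
Sp2–Sp3: 8/23 differ, p = 0.348, d = 0.467.
The smallest distance is between Sp1 and Sp3.

Sp1 and Sp3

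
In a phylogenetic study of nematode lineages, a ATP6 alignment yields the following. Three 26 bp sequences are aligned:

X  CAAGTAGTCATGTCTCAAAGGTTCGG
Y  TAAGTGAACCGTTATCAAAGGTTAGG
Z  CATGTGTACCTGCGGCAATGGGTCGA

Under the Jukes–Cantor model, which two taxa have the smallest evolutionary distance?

X–Y: 9/26 differ, p = 0.346, d = 0.464.
X–Z: 11/26 differ, p = 0.423, d = 0.623.
Y–Z: 12/26 differ, p = 0.462, d = 0.717.
The smallest distance is between X and Y.

X and Y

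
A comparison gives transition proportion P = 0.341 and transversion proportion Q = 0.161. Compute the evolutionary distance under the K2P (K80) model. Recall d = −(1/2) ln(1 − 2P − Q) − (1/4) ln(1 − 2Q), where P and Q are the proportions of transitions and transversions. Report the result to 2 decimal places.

Under the Kimura two-parameter model, d = −½ ln(1 − 2P − Q) − ¼ ln(1 − 2Q).
1 − 2P − Q = 0.157, giving −½ ln(0.157) = 0.925755.
1 − 2Q = 0.678, giving −¼ ln(0.678) = 0.097152.
d = 0.925755 + 0.097152 = 1.022907.

1.02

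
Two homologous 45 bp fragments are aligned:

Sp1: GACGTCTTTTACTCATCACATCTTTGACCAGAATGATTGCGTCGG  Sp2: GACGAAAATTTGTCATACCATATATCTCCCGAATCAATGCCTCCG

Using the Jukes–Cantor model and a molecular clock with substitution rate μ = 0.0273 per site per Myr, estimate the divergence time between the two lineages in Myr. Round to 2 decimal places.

The sequences differ at 17 of 45 sites, so p = 17/45 ≈ 0.377778.
d = −(3/4) ln(1 − 4p/3) = −0.75 ln(1 − 0.503704) = −0.75 ln(0.496296)
  = −0.75 × (-0.700583) = 0.525437 substitutions/site.
Under a molecular clock d = 2μt, so t = d/(2μ) = 0.525437 / (2 × 0.0273) = 9.62 Myr.

9.62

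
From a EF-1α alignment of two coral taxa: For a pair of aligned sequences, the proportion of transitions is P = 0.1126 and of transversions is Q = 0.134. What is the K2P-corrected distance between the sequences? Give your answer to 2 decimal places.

Under the Kimura two-parameter model, d = −½ ln(1 − 2P − Q) − ¼ ln(1 − 2Q).
1 − 2P − Q = 0.6408, giving −½ ln(0.6408) = 0.222519.
1 − 2Q = 0.732, giving −¼ ln(0.732) = 0.077994.
d = 0.222519 + 0.077994 = 0.300513.

0.30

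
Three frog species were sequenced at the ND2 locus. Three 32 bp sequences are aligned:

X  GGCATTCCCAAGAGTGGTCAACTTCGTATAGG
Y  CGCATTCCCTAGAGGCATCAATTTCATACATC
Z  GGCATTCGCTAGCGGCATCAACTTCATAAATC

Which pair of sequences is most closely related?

X–Y: 10/32 differ, p = 0.313, d = 0.404.
X–Z: 10/32 differ, p = 0.313, d = 0.404.
Y–Z: 5/32 differ, p = 0.156, d = 0.175.
The smallest distance is between Y and Z.

Y and Z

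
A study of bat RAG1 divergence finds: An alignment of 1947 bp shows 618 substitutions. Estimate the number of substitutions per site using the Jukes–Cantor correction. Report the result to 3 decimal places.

0.413

p = 618/1947 ≈ 0.317411.
d = −(3/4) ln(1 − 4p/3) = −0.75 ln(1 − 0.423215) = −0.75 ln(0.576785)
  = −0.75 × (-0.550286) = 0.412715 substitutions/site.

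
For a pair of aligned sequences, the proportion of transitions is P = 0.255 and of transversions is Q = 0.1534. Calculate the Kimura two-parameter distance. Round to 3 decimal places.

0.636

Under the Kimura two-parameter model, d = −½ ln(1 − 2P − Q) − ¼ ln(1 − 2Q).
1 − 2P − Q = 0.3366, giving −½ ln(0.3366) = 0.544430.
1 − 2Q = 0.6932, giving −¼ ln(0.6932) = 0.091609.
d = 0.544430 + 0.091609 = 0.636039.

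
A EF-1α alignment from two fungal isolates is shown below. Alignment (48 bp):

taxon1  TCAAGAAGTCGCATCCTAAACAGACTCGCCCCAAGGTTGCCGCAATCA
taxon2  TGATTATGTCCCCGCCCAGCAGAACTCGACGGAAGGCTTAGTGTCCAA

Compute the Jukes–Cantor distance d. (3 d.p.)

The sequences differ at 26 of 48 sites, so p = 26/48 ≈ 0.541667.
d = −(3/4) ln(1 − 4p/3) = −0.75 ln(1 − 0.722223) = −0.75 ln(0.277777)
  = −0.75 × (-1.280937) = 0.960703 substitutions/site.

0.961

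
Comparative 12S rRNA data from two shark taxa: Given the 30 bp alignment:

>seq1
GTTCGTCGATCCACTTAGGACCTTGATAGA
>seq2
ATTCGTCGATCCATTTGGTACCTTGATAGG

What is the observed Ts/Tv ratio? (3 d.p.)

Transitions are A↔G and C↔T; transversions are all other mismatches.
Transitions: 4. Transversions: 1.
R = 4/1 = 4.000.

4.000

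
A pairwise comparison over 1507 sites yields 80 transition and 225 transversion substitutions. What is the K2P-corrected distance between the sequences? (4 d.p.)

0.2362

P = 80/1507 ≈ 0.053086 and Q = 225/1507 ≈ 0.149303.
Under the Kimura two-parameter model, d = −½ ln(1 − 2P − Q) − ¼ ln(1 − 2Q).
1 − 2P − Q = 0.744525, giving −½ ln(0.744525) = 0.147504.
1 − 2Q = 0.701394, giving −¼ ln(0.701394) = 0.088671.
d = 0.147504 + 0.088671 = 0.236175.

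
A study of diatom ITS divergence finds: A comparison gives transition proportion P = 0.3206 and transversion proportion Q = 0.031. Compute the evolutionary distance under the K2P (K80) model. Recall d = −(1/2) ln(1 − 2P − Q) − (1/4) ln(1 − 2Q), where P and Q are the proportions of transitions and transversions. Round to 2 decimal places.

0.57

Under the Kimura two-parameter model, d = −½ ln(1 − 2P − Q) − ¼ ln(1 − 2Q).
1 − 2P − Q = 0.3278, giving −½ ln(0.3278) = 0.557676.
1 − 2Q = 0.938, giving −¼ ln(0.938) = 0.016001.
d = 0.557676 + 0.016001 = 0.573677.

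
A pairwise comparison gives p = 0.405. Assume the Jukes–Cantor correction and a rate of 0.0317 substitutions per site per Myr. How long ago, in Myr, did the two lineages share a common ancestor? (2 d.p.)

d = −(3/4) ln(1 − 4p/3) = −0.75 ln(1 − 0.54) = −0.75 ln(0.46)
  = −0.75 × (-0.776529) = 0.582397 substitutions/site.
Under a molecular clock d = 2μt, so t = d/(2μ) = 0.582397 / (2 × 0.0317) = 9.19 Myr.

9.19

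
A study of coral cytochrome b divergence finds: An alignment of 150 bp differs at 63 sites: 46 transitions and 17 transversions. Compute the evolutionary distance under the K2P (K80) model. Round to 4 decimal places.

P = 46/150 ≈ 0.306667 and Q = 17/150 ≈ 0.113333.
Under the Kimura two-parameter model, d = −½ ln(1 − 2P − Q) − ¼ ln(1 − 2Q).
1 − 2P − Q = 0.273333, giving −½ ln(0.273333) = 0.648532.
1 − 2Q = 0.773334, giving −¼ ln(0.773334) = 0.064261.
d = 0.648532 + 0.064261 = 0.712793.

0.7128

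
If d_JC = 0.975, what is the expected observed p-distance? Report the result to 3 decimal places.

p = (3/4)(1 − e^(−4d/3)) = 0.75 × (1 − e^(-1.3)) = 0.75 × (1 − 0.272532) = 0.545601.

0.546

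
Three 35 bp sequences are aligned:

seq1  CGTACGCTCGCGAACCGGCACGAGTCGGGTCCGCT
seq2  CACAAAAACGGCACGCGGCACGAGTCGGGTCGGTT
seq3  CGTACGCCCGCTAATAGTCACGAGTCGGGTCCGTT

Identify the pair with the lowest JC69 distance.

seq1–seq2: 12/35 differ, p = 0.343, d = 0.458.
seq1–seq3: 6/35 differ, p = 0.171, d = 0.195.
seq2–seq3: 13/35 differ, p = 0.371, d = 0.513.
The smallest distance is between seq1 and seq3.

seq1 and seq3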